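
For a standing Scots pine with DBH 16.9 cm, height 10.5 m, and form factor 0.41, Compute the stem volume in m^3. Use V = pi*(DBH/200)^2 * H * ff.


Formula: V = pi * (DBH/200)^2 * H * ff
Radius = DBH/200 = 16.9/200 = 0.0845 m
Radius^2 = 0.0845^2 = 0.00714025 m^2
V = pi * 0.00714025 * 10.5 * 0.41
V = 0.097 m^3

0.097


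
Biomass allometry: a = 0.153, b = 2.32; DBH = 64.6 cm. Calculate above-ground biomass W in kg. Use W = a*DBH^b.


Formula: W = a * DBH^b  (allometric power law)
DBH^b = 64.6^2.32 = 15839.4261
W = 0.153 * 15839.4261 = 2423.4 kg

2423.4


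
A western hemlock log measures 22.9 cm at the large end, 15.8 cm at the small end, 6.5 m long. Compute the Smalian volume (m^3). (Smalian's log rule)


Smalian: V = (A1 + A2)/2 * L,  A = pi*(D/200)^2
A1 = pi*(22.9/200)^2 = 0.041187 m^2
A2 = pi*(15.8/200)^2 = 0.019607 m^2
V = (0.041187+0.019607)/2*6.5 = 0.1976 m^3

0.1976


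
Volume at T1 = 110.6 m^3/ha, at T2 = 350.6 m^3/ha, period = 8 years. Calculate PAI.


Formula: PAI = (V_T2 - V_T1) / (T2 - T1)
Volume increment = 350.6 - 110.6 = 240.0 m^3/ha
PAI = 240.0 / 8 = 30.0 m^3/ha/year

30.0


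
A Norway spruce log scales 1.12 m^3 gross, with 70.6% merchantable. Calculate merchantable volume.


Formula: MV = V_total * (merchantable_pct / 100)
Merchantable fraction = 70.6% / 100 = 0.706
MV = 1.12 m^3 * 0.706 = 0.791 m^3

0.791


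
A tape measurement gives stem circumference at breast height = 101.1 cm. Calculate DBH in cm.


Formula: DBH = C / pi
DBH = 101.1 / pi
pi = 3.14159...
DBH = 32.2 cm

32.2


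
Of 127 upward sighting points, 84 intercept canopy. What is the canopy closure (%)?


Formula: Canopy closure = covered points / total points * 100
Closure = 84 / 127 * 100
Closure = 0.6614 * 100 = 66.1%

66.1


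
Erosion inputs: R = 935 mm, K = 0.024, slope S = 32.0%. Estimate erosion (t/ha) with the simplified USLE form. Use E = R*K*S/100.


Formula: E = R * K * S / 100  (simplified USLE)
R * K = 935 * 0.024 = 22.44
E = 22.44 * 32.0 / 100 = 7.18 t/ha

7.18


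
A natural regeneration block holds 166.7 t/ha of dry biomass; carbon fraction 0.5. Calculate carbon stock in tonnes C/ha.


Formula: Carbon Stock = Biomass * Carbon Fraction
C = 166.7 t/ha * 0.5
C = 83.4 t C/ha

83.4


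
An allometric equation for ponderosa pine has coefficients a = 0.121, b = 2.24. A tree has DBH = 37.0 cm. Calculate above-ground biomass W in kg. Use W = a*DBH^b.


Formula: W = a * DBH^b  (allometric power law)
DBH^b = 37.0^2.24 = 3256.6558
W = 0.121 * 3256.6558 = 394.1 kg

394.1


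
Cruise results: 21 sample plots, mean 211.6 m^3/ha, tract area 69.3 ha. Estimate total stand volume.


Formula: Total Volume = Mean Volume per ha * Total Area
Total Volume = 211.6 m^3/ha * 69.3 ha
Total Volume = 14664 m^3

14664


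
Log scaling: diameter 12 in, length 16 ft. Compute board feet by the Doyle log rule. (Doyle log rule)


Doyle: BF = (D - 4)^2 * L / 16
Adjusted diameter = 12 - 4 = 8 in
(D-4)^2 = 8^2 = 64
BF = 64 * 16 / 16 = 64 BF

64


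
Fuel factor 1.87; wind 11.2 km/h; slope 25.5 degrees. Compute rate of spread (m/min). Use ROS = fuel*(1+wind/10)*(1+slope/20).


Formula: ROS = fuel * (1 + wind/10) * (1 + slope/20)
Wind factor = 1 + 11.2/10 = 2.12
Slope factor = 1 + 25.5/20 = 2.275
ROS = 1.87 * 2.12 * 2.275 = 9.02 m/min

9.02


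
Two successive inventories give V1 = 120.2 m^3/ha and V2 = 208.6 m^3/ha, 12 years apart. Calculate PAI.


Formula: PAI = (V_T2 - V_T1) / (T2 - T1)
Volume increment = 208.6 - 120.2 = 88.4 m^3/ha
PAI = 88.4 / 12 = 7.37 m^3/ha/year

7.37


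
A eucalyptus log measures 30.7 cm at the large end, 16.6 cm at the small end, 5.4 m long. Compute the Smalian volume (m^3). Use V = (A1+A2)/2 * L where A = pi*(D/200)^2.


Smalian: V = (A1 + A2)/2 * L,  A = pi*(D/200)^2
A1 = pi*(30.7/200)^2 = 0.074023 m^2
A2 = pi*(16.6/200)^2 = 0.021642 m^2
V = (0.074023+0.021642)/2*5.4 = 0.2583 m^3

0.2583


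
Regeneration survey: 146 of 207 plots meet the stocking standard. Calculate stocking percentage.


Formula: Stocking % = stocked plots / total plots * 100
Stocking = 146 / 207 * 100
Stocking = 0.7053 * 100 = 70.5%

70.5


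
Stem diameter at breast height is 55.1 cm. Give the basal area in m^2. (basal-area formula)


Formula: BA = pi * (DBH/2)^2 / 10000  (cm^2 to m^2)
Radius = DBH/2 = 55.1/2 = 27.55 cm
BA = pi * 27.55^2 / 10000
   = 2384.4767 cm^2 / 10000
   = 0.2384 m^2

0.2384


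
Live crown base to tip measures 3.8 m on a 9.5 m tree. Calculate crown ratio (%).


Formula: Crown Ratio = (Crown Length / Total Height) * 100
CR = (3.8 m / 9.5 m) * 100
CR = 0.4 * 100 = 40.0%

40.0


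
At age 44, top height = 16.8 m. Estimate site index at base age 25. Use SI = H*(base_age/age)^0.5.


Formula: SI = H_dom * (base_age / age)^0.5
Age ratio = 25 / 44 = 0.56818
sqrt(age_ratio) = 0.75378
SI = 16.8 * 0.75378 = 12.7 m

12.7


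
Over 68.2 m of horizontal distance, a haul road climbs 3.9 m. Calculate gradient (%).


Formula: Gradient = rise / run * 100
Gradient = 3.9 / 68.2 * 100 = 5.7%

5.7


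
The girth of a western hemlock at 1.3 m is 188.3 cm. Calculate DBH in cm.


Formula: DBH = C / pi
DBH = 188.3 / pi
pi = 3.14159...
DBH = 59.9 cm

59.9


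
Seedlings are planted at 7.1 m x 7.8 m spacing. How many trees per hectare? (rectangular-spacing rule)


Formula: TPH = 10000 m^2/ha / (spacing_x * spacing_y)
Area per tree = 7.1 m * 7.8 m = 55.38 m^2
TPH = 10000 / 55.38 = 181 trees/ha

181


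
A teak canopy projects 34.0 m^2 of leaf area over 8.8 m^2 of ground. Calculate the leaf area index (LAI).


Formula: LAI = total leaf area / ground area  (dimensionless)
LAI = 34.0 m^2 / 8.8 m^2
LAI = 3.86

3.86


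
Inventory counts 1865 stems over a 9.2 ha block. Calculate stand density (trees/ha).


Formula: Stand Density = N_trees / Area_ha
Density = 1865 trees / 9.2 ha
Density = 203 trees/ha

203


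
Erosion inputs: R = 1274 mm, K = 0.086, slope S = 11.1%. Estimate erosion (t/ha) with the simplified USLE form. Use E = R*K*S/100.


Formula: E = R * K * S / 100  (simplified USLE)
R * K = 1274 * 0.086 = 109.564
E = 109.564 * 11.1 / 100 = 12.16 t/ha

12.16


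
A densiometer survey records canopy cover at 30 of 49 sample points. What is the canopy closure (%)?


Formula: Canopy closure = covered points / total points * 100
Closure = 30 / 49 * 100
Closure = 0.6122 * 100 = 61.2%

61.2


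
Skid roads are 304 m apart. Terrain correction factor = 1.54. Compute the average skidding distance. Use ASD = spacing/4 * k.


Formula: ASD = (spacing / 4) * correction
Uncorrected distance = spacing / 4 = 304 / 4 = 76 m
ASD = 76 * 1.54 = 117 m

117


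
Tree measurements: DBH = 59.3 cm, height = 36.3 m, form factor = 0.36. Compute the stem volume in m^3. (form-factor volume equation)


Formula: V = pi * (DBH/200)^2 * H * ff
Radius = DBH/200 = 59.3/200 = 0.2965 m
Radius^2 = 0.2965^2 = 0.08791225 m^2
V = pi * 0.08791225 * 36.3 * 0.36
V = 3.609 m^3

3.609


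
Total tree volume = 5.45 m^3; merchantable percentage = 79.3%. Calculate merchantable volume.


Formula: MV = V_total * (merchantable_pct / 100)
Merchantable fraction = 79.3% / 100 = 0.793
MV = 5.45 m^3 * 0.793 = 4.322 m^3

4.322


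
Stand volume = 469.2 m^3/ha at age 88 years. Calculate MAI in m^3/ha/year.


Formula: MAI = Total Volume / Stand Age
MAI = 469.2 m^3/ha / 88 years
MAI = 5.33 m^3/ha/year

5.33


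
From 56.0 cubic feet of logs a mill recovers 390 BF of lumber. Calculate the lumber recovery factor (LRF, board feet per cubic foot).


Formula: LRF = Lumber Output (BF) / Log Input (ft^3)
LRF = 390 BF / 56.0 ft^3
LRF = 6.96 BF/ft^3

6.96


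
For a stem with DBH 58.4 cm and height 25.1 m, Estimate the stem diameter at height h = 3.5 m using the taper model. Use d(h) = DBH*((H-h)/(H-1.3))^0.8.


Taper: d(h) = DBH * ((H - h) / (H - 1.3))^0.8
Numerator = H - h = 25.1 - 3.5 = 21.6 m
Denominator = H - 1.3 = 25.1 - 1.3 = 23.8 m
Ratio = 21.6 / 23.8 = 0.90756
d = 58.4 * 0.90756^0.8 = 54.0 cm

54.0


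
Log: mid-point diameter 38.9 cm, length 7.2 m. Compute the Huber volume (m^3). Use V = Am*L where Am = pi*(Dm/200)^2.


Huber: V = Am * L,  Am = pi*(Dm/200)^2
Am = pi*(38.9/200)^2 = 0.118847 m^2
V = 0.118847*7.2 = 0.8557 m^3

0.8557


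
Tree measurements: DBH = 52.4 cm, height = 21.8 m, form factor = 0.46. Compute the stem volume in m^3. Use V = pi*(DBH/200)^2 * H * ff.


Formula: V = pi * (DBH/200)^2 * H * ff
Radius = DBH/200 = 52.4/200 = 0.262 m
Radius^2 = 0.262^2 = 0.068644 m^2
V = pi * 0.068644 * 21.8 * 0.46
V = 2.163 m^3

2.163


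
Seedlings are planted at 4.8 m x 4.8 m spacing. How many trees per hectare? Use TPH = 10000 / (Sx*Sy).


Formula: TPH = 10000 m^2/ha / (spacing_x * spacing_y)
Area per tree = 4.8 m * 4.8 m = 23.04 m^2
TPH = 10000 / 23.04 = 434 trees/ha

434


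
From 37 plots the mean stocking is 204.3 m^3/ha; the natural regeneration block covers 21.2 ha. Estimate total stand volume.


Formula: Total Volume = Mean Volume per ha * Total Area
Total Volume = 204.3 m^3/ha * 21.2 ha
Total Volume = 4331 m^3

4331


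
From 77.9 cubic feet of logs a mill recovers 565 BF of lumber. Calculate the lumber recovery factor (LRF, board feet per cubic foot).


Formula: LRF = Lumber Output (BF) / Log Input (ft^3)
LRF = 565 BF / 77.9 ft^3
LRF = 7.25 BF/ft^3

7.25


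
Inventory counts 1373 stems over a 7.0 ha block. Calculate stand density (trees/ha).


Formula: Stand Density = N_trees / Area_ha
Density = 1373 trees / 7.0 ha
Density = 196 trees/ha

196


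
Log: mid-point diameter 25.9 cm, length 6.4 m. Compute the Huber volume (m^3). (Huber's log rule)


Huber: V = Am * L,  Am = pi*(Dm/200)^2
Am = pi*(25.9/200)^2 = 0.052685 m^2
V = 0.052685*6.4 = 0.3372 m^3

0.3372


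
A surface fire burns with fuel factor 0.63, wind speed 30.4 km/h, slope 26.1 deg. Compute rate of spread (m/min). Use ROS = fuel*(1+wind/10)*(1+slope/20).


Formula: ROS = fuel * (1 + wind/10) * (1 + slope/20)
Wind factor = 1 + 30.4/10 = 4.04
Slope factor = 1 + 26.1/20 = 2.305
ROS = 0.63 * 4.04 * 2.305 = 5.87 m/min

5.87


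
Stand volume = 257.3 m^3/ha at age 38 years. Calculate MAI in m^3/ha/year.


Formula: MAI = Total Volume / Stand Age
MAI = 257.3 m^3/ha / 38 years
MAI = 6.77 m^3/ha/year

6.77


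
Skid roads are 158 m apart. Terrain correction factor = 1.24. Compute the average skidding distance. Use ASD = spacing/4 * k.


Formula: ASD = (spacing / 4) * correction
Uncorrected distance = spacing / 4 = 158 / 4 = 39.5 m
ASD = 39.5 * 1.24 = 49 m

49


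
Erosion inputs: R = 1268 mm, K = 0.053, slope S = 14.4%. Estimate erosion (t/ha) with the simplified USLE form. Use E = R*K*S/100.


Formula: E = R * K * S / 100  (simplified USLE)
R * K = 1268 * 0.053 = 67.204
E = 67.204 * 14.4 / 100 = 9.68 t/ha

9.68


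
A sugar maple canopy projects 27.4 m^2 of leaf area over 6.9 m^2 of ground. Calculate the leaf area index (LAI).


Formula: LAI = total leaf area / ground area  (dimensionless)
LAI = 27.4 m^2 / 6.9 m^2
LAI = 3.97

3.97


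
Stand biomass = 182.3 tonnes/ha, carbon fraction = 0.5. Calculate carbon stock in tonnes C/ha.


Formula: Carbon Stock = Biomass * Carbon Fraction
C = 182.3 t/ha * 0.5
C = 91.2 t C/ha

91.2


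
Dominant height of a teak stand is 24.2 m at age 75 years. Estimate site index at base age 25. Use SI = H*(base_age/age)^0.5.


Formula: SI = H_dom * (base_age / age)^0.5
Age ratio = 25 / 75 = 0.33333
sqrt(age_ratio) = 0.57735
SI = 24.2 * 0.57735 = 14.0 m

14.0


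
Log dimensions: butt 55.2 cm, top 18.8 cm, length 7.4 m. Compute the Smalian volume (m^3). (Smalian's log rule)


Smalian: V = (A1 + A2)/2 * L,  A = pi*(D/200)^2
A1 = pi*(55.2/200)^2 = 0.239314 m^2
A2 = pi*(18.8/200)^2 = 0.027759 m^2
V = (0.239314+0.027759)/2*7.4 = 0.9882 m^3

0.9882


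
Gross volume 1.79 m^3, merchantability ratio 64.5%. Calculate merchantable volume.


Formula: MV = V_total * (merchantable_pct / 100)
Merchantable fraction = 64.5% / 100 = 0.645
MV = 1.79 m^3 * 0.645 = 1.155 m^3

1.155


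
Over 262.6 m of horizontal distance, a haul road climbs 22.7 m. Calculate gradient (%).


Formula: Gradient = rise / run * 100
Gradient = 22.7 / 262.6 * 100 = 8.6%

8.6


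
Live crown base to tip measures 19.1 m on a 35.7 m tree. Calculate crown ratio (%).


Formula: Crown Ratio = (Crown Length / Total Height) * 100
CR = (19.1 m / 35.7 m) * 100
CR = 0.535 * 100 = 53.5%

53.5


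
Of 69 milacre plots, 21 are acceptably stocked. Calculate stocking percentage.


Formula: Stocking % = stocked plots / total plots * 100
Stocking = 21 / 69 * 100
Stocking = 0.3043 * 100 = 30.4%

30.4


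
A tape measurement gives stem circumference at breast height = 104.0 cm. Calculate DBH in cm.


Formula: DBH = C / pi
DBH = 104.0 / pi
pi = 3.14159...
DBH = 33.1 cm

33.1


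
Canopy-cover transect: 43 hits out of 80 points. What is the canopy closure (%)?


Formula: Canopy closure = covered points / total points * 100
Closure = 43 / 80 * 100
Closure = 0.5375 * 100 = 53.8%

53.8


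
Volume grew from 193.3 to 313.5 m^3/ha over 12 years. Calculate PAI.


Formula: PAI = (V_T2 - V_T1) / (T2 - T1)
Volume increment = 313.5 - 193.3 = 120.2 m^3/ha
PAI = 120.2 / 12 = 10.02 m^3/ha/year

10.02


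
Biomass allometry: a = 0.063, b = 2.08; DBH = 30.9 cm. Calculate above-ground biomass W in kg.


Formula: W = a * DBH^b  (allometric power law)
DBH^b = 30.9^2.08 = 1256.3587
W = 0.063 * 1256.3587 = 79.2 kg

79.2


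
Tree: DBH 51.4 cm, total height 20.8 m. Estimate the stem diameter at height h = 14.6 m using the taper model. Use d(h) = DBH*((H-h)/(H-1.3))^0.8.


Taper: d(h) = DBH * ((H - h) / (H - 1.3))^0.8
Numerator = H - h = 20.8 - 14.6 = 6.2 m
Denominator = H - 1.3 = 20.8 - 1.3 = 19.5 m
Ratio = 6.2 / 19.5 = 0.31795
d = 51.4 * 0.31795^0.8 = 20.6 cm

20.6


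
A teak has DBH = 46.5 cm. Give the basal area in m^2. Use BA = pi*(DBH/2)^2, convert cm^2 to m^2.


Formula: BA = pi * (DBH/2)^2 / 10000  (cm^2 to m^2)
Radius = DBH/2 = 46.5/2 = 23.25 cm
BA = pi * 23.25^2 / 10000
   = 1698.2272 cm^2 / 10000
   = 0.1698 m^2

0.1698


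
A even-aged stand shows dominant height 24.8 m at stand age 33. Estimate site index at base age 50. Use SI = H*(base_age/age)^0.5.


Formula: SI = H_dom * (base_age / age)^0.5
Age ratio = 50 / 33 = 1.51515
sqrt(age_ratio) = 1.23091
SI = 24.8 * 1.23091 = 30.5 m

30.5


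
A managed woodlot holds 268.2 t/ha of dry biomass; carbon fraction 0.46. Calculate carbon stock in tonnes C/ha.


Formula: Carbon Stock = Biomass * Carbon Fraction
C = 268.2 t/ha * 0.46
C = 123.4 t C/ha

123.4


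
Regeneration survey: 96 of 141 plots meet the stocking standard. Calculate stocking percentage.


Formula: Stocking % = stocked plots / total plots * 100
Stocking = 96 / 141 * 100
Stocking = 0.6809 * 100 = 68.1%

68.1


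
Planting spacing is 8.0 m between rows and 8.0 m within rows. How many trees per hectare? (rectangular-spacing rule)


Formula: TPH = 10000 m^2/ha / (spacing_x * spacing_y)
Area per tree = 8.0 m * 8.0 m = 64.0 m^2
TPH = 10000 / 64.0 = 156 trees/ha

156


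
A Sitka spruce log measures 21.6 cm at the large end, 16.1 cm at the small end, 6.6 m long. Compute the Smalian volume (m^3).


Smalian: V = (A1 + A2)/2 * L,  A = pi*(D/200)^2
A1 = pi*(21.6/200)^2 = 0.036644 m^2
A2 = pi*(16.1/200)^2 = 0.020358 m^2
V = (0.036644+0.020358)/2*6.6 = 0.1881 m^3

0.1881


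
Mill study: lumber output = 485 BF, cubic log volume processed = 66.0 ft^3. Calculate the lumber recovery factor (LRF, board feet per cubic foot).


Formula: LRF = Lumber Output (BF) / Log Input (ft^3)
LRF = 485 BF / 66.0 ft^3
LRF = 7.35 BF/ft^3

7.35


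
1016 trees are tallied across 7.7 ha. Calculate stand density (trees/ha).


Formula: Stand Density = N_trees / Area_ha
Density = 1016 trees / 7.7 ha
Density = 132 trees/ha

132


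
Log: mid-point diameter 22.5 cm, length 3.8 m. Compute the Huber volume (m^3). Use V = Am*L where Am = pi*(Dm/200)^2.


Huber: V = Am * L,  Am = pi*(Dm/200)^2
Am = pi*(22.5/200)^2 = 0.039761 m^2
V = 0.039761*3.8 = 0.1511 m^3

0.1511


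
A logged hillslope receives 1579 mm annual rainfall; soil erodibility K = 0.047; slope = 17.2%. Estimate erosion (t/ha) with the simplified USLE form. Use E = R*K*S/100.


Formula: E = R * K * S / 100  (simplified USLE)
R * K = 1579 * 0.047 = 74.213
E = 74.213 * 17.2 / 100 = 12.76 t/ha

12.76


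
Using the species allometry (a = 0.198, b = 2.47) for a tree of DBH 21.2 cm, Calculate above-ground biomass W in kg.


Formula: W = a * DBH^b  (allometric power law)
DBH^b = 21.2^2.47 = 1888.2069
W = 0.198 * 1888.2069 = 373.9 kg

373.9


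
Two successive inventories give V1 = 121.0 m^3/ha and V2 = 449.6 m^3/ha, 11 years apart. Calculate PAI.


Formula: PAI = (V_T2 - V_T1) / (T2 - T1)
Volume increment = 449.6 - 121.0 = 328.6 m^3/ha
PAI = 328.6 / 11 = 29.87 m^3/ha/year

29.87


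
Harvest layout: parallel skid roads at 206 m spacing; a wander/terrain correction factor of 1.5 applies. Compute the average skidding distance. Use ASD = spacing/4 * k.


Formula: ASD = (spacing / 4) * correction
Uncorrected distance = spacing / 4 = 206 / 4 = 51.5 m
ASD = 51.5 * 1.5 = 77 m

77


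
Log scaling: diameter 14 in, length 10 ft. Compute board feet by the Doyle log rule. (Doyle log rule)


Doyle: BF = (D - 4)^2 * L / 16
Adjusted diameter = 14 - 4 = 10 in
(D-4)^2 = 10^2 = 100
BF = 100 * 10 / 16 = 63 BF

63


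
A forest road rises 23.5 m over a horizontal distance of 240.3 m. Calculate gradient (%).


Formula: Gradient = rise / run * 100
Gradient = 23.5 / 240.3 * 100 = 9.8%

9.8


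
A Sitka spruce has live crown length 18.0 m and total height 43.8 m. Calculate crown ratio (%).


Formula: Crown Ratio = (Crown Length / Total Height) * 100
CR = (18.0 m / 43.8 m) * 100
CR = 0.411 * 100 = 41.1%

41.1


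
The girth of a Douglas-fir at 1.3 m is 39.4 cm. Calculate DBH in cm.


Formula: DBH = C / pi
DBH = 39.4 / pi
pi = 3.14159...
DBH = 12.5 cm

12.5


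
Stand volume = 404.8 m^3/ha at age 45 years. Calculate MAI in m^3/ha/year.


Formula: MAI = Total Volume / Stand Age
MAI = 404.8 m^3/ha / 45 years
MAI = 9.0 m^3/ha/year

9.0


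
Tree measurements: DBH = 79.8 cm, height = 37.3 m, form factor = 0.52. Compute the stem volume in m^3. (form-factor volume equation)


Formula: V = pi * (DBH/200)^2 * H * ff
Radius = DBH/200 = 79.8/200 = 0.399 m
Radius^2 = 0.399^2 = 0.159201 m^2
V = pi * 0.159201 * 37.3 * 0.52
V = 9.701 m^3

9.701


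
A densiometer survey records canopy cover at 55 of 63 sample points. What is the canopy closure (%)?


Formula: Canopy closure = covered points / total points * 100
Closure = 55 / 63 * 100
Closure = 0.873 * 100 = 87.3%

87.3


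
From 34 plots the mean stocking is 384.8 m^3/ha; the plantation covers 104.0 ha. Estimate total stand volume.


Formula: Total Volume = Mean Volume per ha * Total Area
Total Volume = 384.8 m^3/ha * 104.0 ha
Total Volume = 40019 m^3

40019


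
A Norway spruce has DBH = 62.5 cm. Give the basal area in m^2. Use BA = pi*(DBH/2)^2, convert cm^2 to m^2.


Formula: BA = pi * (DBH/2)^2 / 10000  (cm^2 to m^2)
Radius = DBH/2 = 62.5/2 = 31.25 cm
BA = pi * 31.25^2 / 10000
   = 3067.9616 cm^2 / 10000
   = 0.3068 m^2

0.3068


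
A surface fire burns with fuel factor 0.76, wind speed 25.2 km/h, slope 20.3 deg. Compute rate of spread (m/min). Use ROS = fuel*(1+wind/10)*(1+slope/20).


Formula: ROS = fuel * (1 + wind/10) * (1 + slope/20)
Wind factor = 1 + 25.2/10 = 3.52
Slope factor = 1 + 20.3/20 = 2.015
ROS = 0.76 * 3.52 * 2.015 = 5.39 m/min

5.39


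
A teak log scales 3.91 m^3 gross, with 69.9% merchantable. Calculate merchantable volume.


Formula: MV = V_total * (merchantable_pct / 100)
Merchantable fraction = 69.9% / 100 = 0.699
MV = 3.91 m^3 * 0.699 = 2.733 m^3

2.733


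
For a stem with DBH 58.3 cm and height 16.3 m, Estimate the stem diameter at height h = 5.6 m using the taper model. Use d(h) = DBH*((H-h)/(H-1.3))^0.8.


Taper: d(h) = DBH * ((H - h) / (H - 1.3))^0.8
Numerator = H - h = 16.3 - 5.6 = 10.7 m
Denominator = H - 1.3 = 16.3 - 1.3 = 15.0 m
Ratio = 10.7 / 15.0 = 0.71333
d = 58.3 * 0.71333^0.8 = 44.5 cm

44.5


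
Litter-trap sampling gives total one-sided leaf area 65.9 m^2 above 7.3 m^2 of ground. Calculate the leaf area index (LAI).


Formula: LAI = total leaf area / ground area  (dimensionless)
LAI = 65.9 m^2 / 7.3 m^2
LAI = 9.03

9.03


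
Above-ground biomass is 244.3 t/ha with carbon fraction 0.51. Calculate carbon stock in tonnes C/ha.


Formula: Carbon Stock = Biomass * Carbon Fraction
C = 244.3 t/ha * 0.51
C = 124.6 t C/ha

124.6


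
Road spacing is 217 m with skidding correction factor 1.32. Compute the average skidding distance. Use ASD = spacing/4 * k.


Formula: ASD = (spacing / 4) * correction
Uncorrected distance = spacing / 4 = 217 / 4 = 54.25 m
ASD = 54.25 * 1.32 = 72 m

72


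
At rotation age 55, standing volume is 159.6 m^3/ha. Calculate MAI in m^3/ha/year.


Formula: MAI = Total Volume / Stand Age
MAI = 159.6 m^3/ha / 55 years
MAI = 2.9 m^3/ha/year

2.9


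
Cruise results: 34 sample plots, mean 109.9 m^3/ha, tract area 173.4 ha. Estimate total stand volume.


Formula: Total Volume = Mean Volume per ha * Total Area
Total Volume = 109.9 m^3/ha * 173.4 ha
Total Volume = 19057 m^3

19057


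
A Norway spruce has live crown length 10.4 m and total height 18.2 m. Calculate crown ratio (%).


Formula: Crown Ratio = (Crown Length / Total Height) * 100
CR = (10.4 m / 18.2 m) * 100
CR = 0.5714 * 100 = 57.1%

57.1


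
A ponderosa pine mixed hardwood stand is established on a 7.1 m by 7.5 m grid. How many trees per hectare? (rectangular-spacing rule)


Formula: TPH = 10000 m^2/ha / (spacing_x * spacing_y)
Area per tree = 7.1 m * 7.5 m = 53.25 m^2
TPH = 10000 / 53.25 = 188 trees/ha

188


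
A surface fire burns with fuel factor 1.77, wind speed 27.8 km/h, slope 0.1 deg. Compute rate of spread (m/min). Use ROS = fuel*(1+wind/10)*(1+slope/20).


Formula: ROS = fuel * (1 + wind/10) * (1 + slope/20)
Wind factor = 1 + 27.8/10 = 3.78
Slope factor = 1 + 0.1/20 = 1.005
ROS = 1.77 * 3.78 * 1.005 = 6.72 m/min

6.72


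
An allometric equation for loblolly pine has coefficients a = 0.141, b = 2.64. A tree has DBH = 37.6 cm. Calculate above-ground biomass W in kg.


Formula: W = a * DBH^b  (allometric power law)
DBH^b = 37.6^2.64 = 14404.4245
W = 0.141 * 14404.4245 = 2031.0 kg

2031.0


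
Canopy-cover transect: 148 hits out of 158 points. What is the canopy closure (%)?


Formula: Canopy closure = covered points / total points * 100
Closure = 148 / 158 * 100
Closure = 0.9367 * 100 = 93.7%

93.7


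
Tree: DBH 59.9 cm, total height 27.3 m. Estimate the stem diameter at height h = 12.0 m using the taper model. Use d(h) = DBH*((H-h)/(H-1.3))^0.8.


Taper: d(h) = DBH * ((H - h) / (H - 1.3))^0.8
Numerator = H - h = 27.3 - 12.0 = 15.3 m
Denominator = H - 1.3 = 27.3 - 1.3 = 26.0 m
Ratio = 15.3 / 26.0 = 0.58846
d = 59.9 * 0.58846^0.8 = 39.2 cm

39.2


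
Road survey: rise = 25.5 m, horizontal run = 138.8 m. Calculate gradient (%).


Formula: Gradient = rise / run * 100
Gradient = 25.5 / 138.8 * 100 = 18.4%

18.4


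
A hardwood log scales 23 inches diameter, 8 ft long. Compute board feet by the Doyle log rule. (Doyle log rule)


Doyle: BF = (D - 4)^2 * L / 16
Adjusted diameter = 23 - 4 = 19 in
(D-4)^2 = 19^2 = 361
BF = 361 * 8 / 16 = 181 BF

181


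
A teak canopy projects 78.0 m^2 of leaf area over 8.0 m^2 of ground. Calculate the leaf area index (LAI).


Formula: LAI = total leaf area / ground area  (dimensionless)
LAI = 78.0 m^2 / 8.0 m^2
LAI = 9.75

9.75


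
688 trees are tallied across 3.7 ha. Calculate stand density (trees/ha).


Formula: Stand Density = N_trees / Area_ha
Density = 688 trees / 3.7 ha
Density = 186 trees/ha

186


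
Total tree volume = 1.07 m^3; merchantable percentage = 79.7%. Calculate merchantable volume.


Formula: MV = V_total * (merchantable_pct / 100)
Merchantable fraction = 79.7% / 100 = 0.797
MV = 1.07 m^3 * 0.797 = 0.853 m^3

0.853


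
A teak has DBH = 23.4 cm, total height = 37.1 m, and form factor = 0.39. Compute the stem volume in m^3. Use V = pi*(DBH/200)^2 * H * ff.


Formula: V = pi * (DBH/200)^2 * H * ff
Radius = DBH/200 = 23.4/200 = 0.117 m
Radius^2 = 0.117^2 = 0.013689 m^2
V = pi * 0.013689 * 37.1 * 0.39
V = 0.622 m^3

0.622


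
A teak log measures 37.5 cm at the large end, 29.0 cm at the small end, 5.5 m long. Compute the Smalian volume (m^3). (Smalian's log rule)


Smalian: V = (A1 + A2)/2 * L,  A = pi*(D/200)^2
A1 = pi*(37.5/200)^2 = 0.110447 m^2
A2 = pi*(29.0/200)^2 = 0.066052 m^2
V = (0.110447+0.066052)/2*5.5 = 0.4854 m^3

0.4854


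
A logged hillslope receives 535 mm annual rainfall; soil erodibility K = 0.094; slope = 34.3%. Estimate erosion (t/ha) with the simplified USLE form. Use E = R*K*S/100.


Formula: E = R * K * S / 100  (simplified USLE)
R * K = 535 * 0.094 = 50.29
E = 50.29 * 34.3 / 100 = 17.25 t/ha

17.25


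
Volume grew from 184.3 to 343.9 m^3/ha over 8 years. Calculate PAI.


Formula: PAI = (V_T2 - V_T1) / (T2 - T1)
Volume increment = 343.9 - 184.3 = 159.6 m^3/ha
PAI = 159.6 / 8 = 19.95 m^3/ha/year

19.95


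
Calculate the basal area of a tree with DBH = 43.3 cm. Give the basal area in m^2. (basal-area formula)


Formula: BA = pi * (DBH/2)^2 / 10000  (cm^2 to m^2)
Radius = DBH/2 = 43.3/2 = 21.65 cm
BA = pi * 21.65^2 / 10000
   = 1472.5352 cm^2 / 10000
   = 0.1473 m^2

0.1473


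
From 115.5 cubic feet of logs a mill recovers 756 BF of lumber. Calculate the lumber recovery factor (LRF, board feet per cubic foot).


Formula: LRF = Lumber Output (BF) / Log Input (ft^3)
LRF = 756 BF / 115.5 ft^3
LRF = 6.55 BF/ft^3

6.55


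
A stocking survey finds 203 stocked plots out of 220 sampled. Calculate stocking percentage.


Formula: Stocking % = stocked plots / total plots * 100
Stocking = 203 / 220 * 100
Stocking = 0.9227 * 100 = 92.3%

92.3


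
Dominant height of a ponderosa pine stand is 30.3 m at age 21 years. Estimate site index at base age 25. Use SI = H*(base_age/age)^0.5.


Formula: SI = H_dom * (base_age / age)^0.5
Age ratio = 25 / 21 = 1.19048
sqrt(age_ratio) = 1.09109
SI = 30.3 * 1.09109 = 33.1 m

33.1


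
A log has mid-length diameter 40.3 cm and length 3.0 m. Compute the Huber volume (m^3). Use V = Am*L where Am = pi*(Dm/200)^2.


Huber: V = Am * L,  Am = pi*(Dm/200)^2
Am = pi*(40.3/200)^2 = 0.127556 m^2
V = 0.127556*3.0 = 0.3827 m^3

0.3827


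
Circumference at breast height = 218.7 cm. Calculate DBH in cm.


Formula: DBH = C / pi
DBH = 218.7 / pi
pi = 3.14159...
DBH = 69.6 cm

69.6


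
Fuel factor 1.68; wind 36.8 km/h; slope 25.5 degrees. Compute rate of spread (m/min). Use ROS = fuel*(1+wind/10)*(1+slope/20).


Formula: ROS = fuel * (1 + wind/10) * (1 + slope/20)
Wind factor = 1 + 36.8/10 = 4.68
Slope factor = 1 + 25.5/20 = 2.275
ROS = 1.68 * 4.68 * 2.275 = 17.89 m/min

17.89


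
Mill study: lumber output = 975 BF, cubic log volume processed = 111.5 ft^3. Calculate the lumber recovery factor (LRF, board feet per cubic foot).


Formula: LRF = Lumber Output (BF) / Log Input (ft^3)
LRF = 975 BF / 111.5 ft^3
LRF = 8.74 BF/ft^3

8.74


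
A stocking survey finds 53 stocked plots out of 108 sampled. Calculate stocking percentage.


Formula: Stocking % = stocked plots / total plots * 100
Stocking = 53 / 108 * 100
Stocking = 0.4907 * 100 = 49.1%

49.1


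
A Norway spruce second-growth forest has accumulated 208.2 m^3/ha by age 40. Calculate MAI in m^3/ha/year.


Formula: MAI = Total Volume / Stand Age
MAI = 208.2 m^3/ha / 40 years
MAI = 5.21 m^3/ha/year

5.21


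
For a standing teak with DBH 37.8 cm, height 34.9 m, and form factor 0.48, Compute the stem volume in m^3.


Formula: V = pi * (DBH/200)^2 * H * ff
Radius = DBH/200 = 37.8/200 = 0.189 m
Radius^2 = 0.189^2 = 0.035721 m^2
V = pi * 0.035721 * 34.9 * 0.48
V = 1.88 m^3

1.88


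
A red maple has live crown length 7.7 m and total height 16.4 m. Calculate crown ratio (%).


Formula: Crown Ratio = (Crown Length / Total Height) * 100
CR = (7.7 m / 16.4 m) * 100
CR = 0.4695 * 100 = 47.0%

47.0


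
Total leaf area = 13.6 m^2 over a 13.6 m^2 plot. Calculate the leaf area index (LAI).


Formula: LAI = total leaf area / ground area  (dimensionless)
LAI = 13.6 m^2 / 13.6 m^2
LAI = 1.0

1.0


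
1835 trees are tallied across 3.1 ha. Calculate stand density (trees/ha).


Formula: Stand Density = N_trees / Area_ha
Density = 1835 trees / 3.1 ha
Density = 592 trees/ha

592


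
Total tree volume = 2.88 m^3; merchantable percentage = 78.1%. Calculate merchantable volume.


Formula: MV = V_total * (merchantable_pct / 100)
Merchantable fraction = 78.1% / 100 = 0.781
MV = 2.88 m^3 * 0.781 = 2.249 m^3

2.249


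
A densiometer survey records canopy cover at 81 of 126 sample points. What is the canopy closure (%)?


Formula: Canopy closure = covered points / total points * 100
Closure = 81 / 126 * 100
Closure = 0.6429 * 100 = 64.3%

64.3


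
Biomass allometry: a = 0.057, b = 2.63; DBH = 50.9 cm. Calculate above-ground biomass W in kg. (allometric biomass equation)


Formula: W = a * DBH^b  (allometric power law)
DBH^b = 50.9^2.63 = 30808.3023
W = 0.057 * 30808.3023 = 1756.1 kg

1756.1


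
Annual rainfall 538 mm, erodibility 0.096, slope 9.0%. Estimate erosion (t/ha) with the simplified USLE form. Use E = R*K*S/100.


Formula: E = R * K * S / 100  (simplified USLE)
R * K = 538 * 0.096 = 51.648
E = 51.648 * 9.0 / 100 = 4.65 t/ha

4.65


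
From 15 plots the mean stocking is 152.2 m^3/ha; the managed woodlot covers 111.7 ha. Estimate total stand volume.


Formula: Total Volume = Mean Volume per ha * Total Area
Total Volume = 152.2 m^3/ha * 111.7 ha
Total Volume = 17001 m^3

17001


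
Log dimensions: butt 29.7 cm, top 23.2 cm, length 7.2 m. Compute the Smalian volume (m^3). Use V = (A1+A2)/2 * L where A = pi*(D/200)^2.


Smalian: V = (A1 + A2)/2 * L,  A = pi*(D/200)^2
A1 = pi*(29.7/200)^2 = 0.069279 m^2
A2 = pi*(23.2/200)^2 = 0.042273 m^2
V = (0.069279+0.042273)/2*7.2 = 0.4016 m^3

0.4016


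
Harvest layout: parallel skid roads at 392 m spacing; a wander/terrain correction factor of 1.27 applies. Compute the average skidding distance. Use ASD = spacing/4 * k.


Formula: ASD = (spacing / 4) * correction
Uncorrected distance = spacing / 4 = 392 / 4 = 98 m
ASD = 98 * 1.27 = 124 m

124


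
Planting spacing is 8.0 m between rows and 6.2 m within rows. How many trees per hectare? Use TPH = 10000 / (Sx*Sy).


Formula: TPH = 10000 m^2/ha / (spacing_x * spacing_y)
Area per tree = 8.0 m * 6.2 m = 49.6 m^2
TPH = 10000 / 49.6 = 202 trees/ha

202


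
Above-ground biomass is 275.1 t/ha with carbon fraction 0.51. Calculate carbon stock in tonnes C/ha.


Formula: Carbon Stock = Biomass * Carbon Fraction
C = 275.1 t/ha * 0.51
C = 140.3 t C/ha

140.3


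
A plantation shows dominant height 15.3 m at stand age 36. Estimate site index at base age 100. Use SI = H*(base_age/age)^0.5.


Formula: SI = H_dom * (base_age / age)^0.5
Age ratio = 100 / 36 = 2.77778
sqrt(age_ratio) = 1.66667
SI = 15.3 * 1.66667 = 25.5 m

25.5


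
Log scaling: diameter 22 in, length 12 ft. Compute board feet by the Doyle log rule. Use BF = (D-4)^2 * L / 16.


Doyle: BF = (D - 4)^2 * L / 16
Adjusted diameter = 22 - 4 = 18 in
(D-4)^2 = 18^2 = 324
BF = 324 * 12 / 16 = 243 BF

243


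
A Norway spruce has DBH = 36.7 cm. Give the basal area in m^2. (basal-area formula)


Formula: BA = pi * (DBH/2)^2 / 10000  (cm^2 to m^2)
Radius = DBH/2 = 36.7/2 = 18.35 cm
BA = pi * 18.35^2 / 10000
   = 1057.8449 cm^2 / 10000
   = 0.1058 m^2

0.1058


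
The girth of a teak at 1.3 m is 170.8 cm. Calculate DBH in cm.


Formula: DBH = C / pi
DBH = 170.8 / pi
pi = 3.14159...
DBH = 54.4 cm

54.4


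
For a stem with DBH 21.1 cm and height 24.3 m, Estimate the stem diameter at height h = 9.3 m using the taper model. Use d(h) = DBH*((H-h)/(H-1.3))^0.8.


Taper: d(h) = DBH * ((H - h) / (H - 1.3))^0.8
Numerator = H - h = 24.3 - 9.3 = 15.0 m
Denominator = H - 1.3 = 24.3 - 1.3 = 23.0 m
Ratio = 15.0 / 23.0 = 0.65217
d = 21.1 * 0.65217^0.8 = 15.0 cm

15.0


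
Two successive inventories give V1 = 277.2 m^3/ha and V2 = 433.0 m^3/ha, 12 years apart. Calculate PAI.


Formula: PAI = (V_T2 - V_T1) / (T2 - T1)
Volume increment = 433.0 - 277.2 = 155.8 m^3/ha
PAI = 155.8 / 12 = 12.98 m^3/ha/year

12.98


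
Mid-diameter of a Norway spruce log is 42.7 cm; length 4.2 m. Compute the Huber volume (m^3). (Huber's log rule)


Huber: V = Am * L,  Am = pi*(Dm/200)^2
Am = pi*(42.7/200)^2 = 0.143201 m^2
V = 0.143201*4.2 = 0.6014 m^3

0.6014


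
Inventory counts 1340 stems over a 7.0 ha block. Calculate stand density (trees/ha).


Formula: Stand Density = N_trees / Area_ha
Density = 1340 trees / 7.0 ha
Density = 191 trees/ha

191


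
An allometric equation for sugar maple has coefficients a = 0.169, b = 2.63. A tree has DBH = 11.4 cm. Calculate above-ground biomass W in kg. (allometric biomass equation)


Formula: W = a * DBH^b  (allometric power law)
DBH^b = 11.4^2.63 = 602.0877
W = 0.169 * 602.0877 = 101.8 kg

101.8


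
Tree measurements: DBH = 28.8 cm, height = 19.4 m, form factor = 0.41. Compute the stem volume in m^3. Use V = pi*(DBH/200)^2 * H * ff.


Formula: V = pi * (DBH/200)^2 * H * ff
Radius = DBH/200 = 28.8/200 = 0.144 m
Radius^2 = 0.144^2 = 0.020736 m^2
V = pi * 0.020736 * 19.4 * 0.41
V = 0.518 m^3

0.518


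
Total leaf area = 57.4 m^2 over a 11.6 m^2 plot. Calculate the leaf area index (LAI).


Formula: LAI = total leaf area / ground area  (dimensionless)
LAI = 57.4 m^2 / 11.6 m^2
LAI = 4.95

4.95


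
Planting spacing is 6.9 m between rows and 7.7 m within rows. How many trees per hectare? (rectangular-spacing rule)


Formula: TPH = 10000 m^2/ha / (spacing_x * spacing_y)
Area per tree = 6.9 m * 7.7 m = 53.13 m^2
TPH = 10000 / 53.13 = 188 trees/ha

188


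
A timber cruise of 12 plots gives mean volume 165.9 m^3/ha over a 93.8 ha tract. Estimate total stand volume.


Formula: Total Volume = Mean Volume per ha * Total Area
Total Volume = 165.9 m^3/ha * 93.8 ha
Total Volume = 15561 m^3

15561


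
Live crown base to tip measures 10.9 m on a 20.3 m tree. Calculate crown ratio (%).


Formula: Crown Ratio = (Crown Length / Total Height) * 100
CR = (10.9 m / 20.3 m) * 100
CR = 0.5369 * 100 = 53.7%

53.7


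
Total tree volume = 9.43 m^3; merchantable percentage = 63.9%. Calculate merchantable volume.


Formula: MV = V_total * (merchantable_pct / 100)
Merchantable fraction = 63.9% / 100 = 0.639
MV = 9.43 m^3 * 0.639 = 6.026 m^3

6.026


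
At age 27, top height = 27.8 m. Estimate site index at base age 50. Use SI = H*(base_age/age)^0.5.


Formula: SI = H_dom * (base_age / age)^0.5
Age ratio = 50 / 27 = 1.85185
sqrt(age_ratio) = 1.36083
SI = 27.8 * 1.36083 = 37.8 m

37.8


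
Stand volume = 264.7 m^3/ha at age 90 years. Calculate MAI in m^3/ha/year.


Formula: MAI = Total Volume / Stand Age
MAI = 264.7 m^3/ha / 90 years
MAI = 2.94 m^3/ha/year

2.94


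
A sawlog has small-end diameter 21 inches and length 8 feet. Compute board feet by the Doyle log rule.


Doyle: BF = (D - 4)^2 * L / 16
Adjusted diameter = 21 - 4 = 17 in
(D-4)^2 = 17^2 = 289
BF = 289 * 8 / 16 = 145 BF

145


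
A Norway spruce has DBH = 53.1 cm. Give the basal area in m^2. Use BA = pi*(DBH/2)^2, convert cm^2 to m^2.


Formula: BA = pi * (DBH/2)^2 / 10000  (cm^2 to m^2)
Radius = DBH/2 = 53.1/2 = 26.55 cm
BA = pi * 26.55^2 / 10000
   = 2214.5165 cm^2 / 10000
   = 0.2215 m^2

0.2215


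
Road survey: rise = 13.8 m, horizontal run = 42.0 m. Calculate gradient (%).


Formula: Gradient = rise / run * 100
Gradient = 13.8 / 42.0 * 100 = 32.9%

32.9


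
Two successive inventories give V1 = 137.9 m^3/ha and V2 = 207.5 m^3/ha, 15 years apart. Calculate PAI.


Formula: PAI = (V_T2 - V_T1) / (T2 - T1)
Volume increment = 207.5 - 137.9 = 69.6 m^3/ha
PAI = 69.6 / 15 = 4.64 m^3/ha/year

4.64


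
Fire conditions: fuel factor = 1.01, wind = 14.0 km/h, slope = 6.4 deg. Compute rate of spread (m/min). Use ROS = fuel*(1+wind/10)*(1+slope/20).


Formula: ROS = fuel * (1 + wind/10) * (1 + slope/20)
Wind factor = 1 + 14.0/10 = 2.4
Slope factor = 1 + 6.4/20 = 1.32
ROS = 1.01 * 2.4 * 1.32 = 3.2 m/min

3.2


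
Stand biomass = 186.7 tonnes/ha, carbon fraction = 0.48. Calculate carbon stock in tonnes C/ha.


Formula: Carbon Stock = Biomass * Carbon Fraction
C = 186.7 t/ha * 0.48
C = 89.6 t C/ha

89.6


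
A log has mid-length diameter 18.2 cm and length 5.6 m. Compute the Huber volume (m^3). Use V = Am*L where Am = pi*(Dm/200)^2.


Huber: V = Am * L,  Am = pi*(Dm/200)^2
Am = pi*(18.2/200)^2 = 0.026016 m^2
V = 0.026016*5.6 = 0.1457 m^3

0.1457


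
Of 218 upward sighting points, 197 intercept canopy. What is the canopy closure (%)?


Formula: Canopy closure = covered points / total points * 100
Closure = 197 / 218 * 100
Closure = 0.9037 * 100 = 90.4%

90.4


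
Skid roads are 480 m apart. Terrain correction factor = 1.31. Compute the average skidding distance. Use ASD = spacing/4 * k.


Formula: ASD = (spacing / 4) * correction
Uncorrected distance = spacing / 4 = 480 / 4 = 120 m
ASD = 120 * 1.31 = 157 m

157


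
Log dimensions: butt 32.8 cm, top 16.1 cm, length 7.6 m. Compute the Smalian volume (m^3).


Smalian: V = (A1 + A2)/2 * L,  A = pi*(D/200)^2
A1 = pi*(32.8/200)^2 = 0.084496 m^2
A2 = pi*(16.1/200)^2 = 0.020358 m^2
V = (0.084496+0.020358)/2*7.6 = 0.3984 m^3

0.3984


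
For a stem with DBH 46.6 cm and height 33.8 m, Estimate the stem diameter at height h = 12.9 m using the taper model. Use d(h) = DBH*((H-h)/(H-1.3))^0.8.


Taper: d(h) = DBH * ((H - h) / (H - 1.3))^0.8
Numerator = H - h = 33.8 - 12.9 = 20.9 m
Denominator = H - 1.3 = 33.8 - 1.3 = 32.5 m
Ratio = 20.9 / 32.5 = 0.64308
d = 46.6 * 0.64308^0.8 = 32.7 cm

32.7


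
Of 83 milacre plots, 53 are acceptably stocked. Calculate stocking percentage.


Formula: Stocking % = stocked plots / total plots * 100
Stocking = 53 / 83 * 100
Stocking = 0.6386 * 100 = 63.9%

63.9


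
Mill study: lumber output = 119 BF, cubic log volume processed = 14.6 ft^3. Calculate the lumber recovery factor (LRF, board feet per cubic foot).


Formula: LRF = Lumber Output (BF) / Log Input (ft^3)
LRF = 119 BF / 14.6 ft^3
LRF = 8.15 BF/ft^3

8.15


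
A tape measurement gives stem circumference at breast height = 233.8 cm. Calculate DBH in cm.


Formula: DBH = C / pi
DBH = 233.8 / pi
pi = 3.14159...
DBH = 74.4 cm

74.4


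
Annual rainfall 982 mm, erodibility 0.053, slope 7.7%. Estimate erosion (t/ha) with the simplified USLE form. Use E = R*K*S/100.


Formula: E = R * K * S / 100  (simplified USLE)
R * K = 982 * 0.053 = 52.046
E = 52.046 * 7.7 / 100 = 4.01 t/ha

4.01


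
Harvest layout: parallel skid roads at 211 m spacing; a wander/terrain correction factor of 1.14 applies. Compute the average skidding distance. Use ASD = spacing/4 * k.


Formula: ASD = (spacing / 4) * correction
Uncorrected distance = spacing / 4 = 211 / 4 = 52.75 m
ASD = 52.75 * 1.14 = 60 m

60


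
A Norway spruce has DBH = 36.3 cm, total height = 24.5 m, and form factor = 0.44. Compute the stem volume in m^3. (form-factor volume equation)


Formula: V = pi * (DBH/200)^2 * H * ff
Radius = DBH/200 = 36.3/200 = 0.1815 m
Radius^2 = 0.1815^2 = 0.03294225 m^2
V = pi * 0.03294225 * 24.5 * 0.44
V = 1.116 m^3

1.116


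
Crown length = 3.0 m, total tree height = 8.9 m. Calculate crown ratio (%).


Formula: Crown Ratio = (Crown Length / Total Height) * 100
CR = (3.0 m / 8.9 m) * 100
CR = 0.3371 * 100 = 33.7%

33.7


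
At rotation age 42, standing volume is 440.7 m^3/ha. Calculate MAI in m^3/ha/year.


Formula: MAI = Total Volume / Stand Age
MAI = 440.7 m^3/ha / 42 years
MAI = 10.49 m^3/ha/year

10.49
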